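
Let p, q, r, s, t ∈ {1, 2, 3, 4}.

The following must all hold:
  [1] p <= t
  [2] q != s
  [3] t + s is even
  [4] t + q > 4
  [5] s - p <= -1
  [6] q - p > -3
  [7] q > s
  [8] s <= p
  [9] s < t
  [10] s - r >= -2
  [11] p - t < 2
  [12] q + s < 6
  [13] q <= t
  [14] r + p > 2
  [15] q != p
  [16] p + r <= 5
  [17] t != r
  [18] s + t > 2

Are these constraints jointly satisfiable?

Satisfiable

Take p = 3, q = 2, r = 1, s = 1, t = 3. Then constraint 4: t + q = 5; constraint 5: s - p = -2, and every other listed constraint is also met.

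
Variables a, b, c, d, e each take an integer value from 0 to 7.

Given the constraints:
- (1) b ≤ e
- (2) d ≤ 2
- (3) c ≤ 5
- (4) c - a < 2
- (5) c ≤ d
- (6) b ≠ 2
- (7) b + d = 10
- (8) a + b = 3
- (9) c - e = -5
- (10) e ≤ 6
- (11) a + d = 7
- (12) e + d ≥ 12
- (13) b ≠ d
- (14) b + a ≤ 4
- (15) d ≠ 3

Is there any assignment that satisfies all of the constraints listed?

From constraints 1 and 10: b ≤ e ≤ 6. From constraint 2: d ≤ 2. Hence b + d ≤ 8. But constraint 7 requires b + d = 10, and 10 > 8. Contradiction.

Unsatisfiable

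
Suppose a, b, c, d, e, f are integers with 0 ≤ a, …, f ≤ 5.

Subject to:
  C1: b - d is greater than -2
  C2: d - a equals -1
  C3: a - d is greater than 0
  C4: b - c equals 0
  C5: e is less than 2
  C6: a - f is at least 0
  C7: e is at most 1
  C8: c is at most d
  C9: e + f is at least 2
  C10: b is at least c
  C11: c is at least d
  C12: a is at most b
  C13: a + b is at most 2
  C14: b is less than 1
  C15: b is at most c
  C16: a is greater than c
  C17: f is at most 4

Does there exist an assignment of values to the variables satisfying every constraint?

Unsatisfiable

Constraints 3, 8, 12, and 15 give a ≤ b, b ≤ c, c ≤ d, d < a. Chaining: a ≤ b ≤ c ≤ d < a, which forces a < a — impossible.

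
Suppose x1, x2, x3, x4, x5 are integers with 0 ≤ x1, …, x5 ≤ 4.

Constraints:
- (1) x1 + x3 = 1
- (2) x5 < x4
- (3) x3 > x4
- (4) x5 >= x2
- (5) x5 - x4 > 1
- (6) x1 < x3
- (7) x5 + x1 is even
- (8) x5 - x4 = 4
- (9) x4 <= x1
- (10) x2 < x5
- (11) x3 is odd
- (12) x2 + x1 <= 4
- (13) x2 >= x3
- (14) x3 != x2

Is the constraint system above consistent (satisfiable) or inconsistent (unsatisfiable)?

Unsatisfiable

Constraints 2, 6, 9, 10, and 13 give x1 < x3, x3 ≤ x2, x2 < x5, x5 < x4, x4 ≤ x1. Chaining: x1 < x3 ≤ x2 < x5 < x4 ≤ x1, which forces x1 < x1 — impossible.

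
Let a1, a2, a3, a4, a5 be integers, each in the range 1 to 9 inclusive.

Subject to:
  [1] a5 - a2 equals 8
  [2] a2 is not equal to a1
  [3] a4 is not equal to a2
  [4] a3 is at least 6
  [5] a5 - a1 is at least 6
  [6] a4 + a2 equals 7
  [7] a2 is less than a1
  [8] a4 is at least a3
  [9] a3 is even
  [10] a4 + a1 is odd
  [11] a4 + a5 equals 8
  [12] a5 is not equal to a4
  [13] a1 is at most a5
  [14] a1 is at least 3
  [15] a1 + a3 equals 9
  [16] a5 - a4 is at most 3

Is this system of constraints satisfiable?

Unsatisfiable

From constraints 4 and 8: a4 ≥ a3 ≥ 6. From constraints 13 and 14: a5 ≥ a1 ≥ 3. Hence a4 + a5 ≥ 9. But constraint 11 requires a4 + a5 = 8, and 8 < 9. Contradiction.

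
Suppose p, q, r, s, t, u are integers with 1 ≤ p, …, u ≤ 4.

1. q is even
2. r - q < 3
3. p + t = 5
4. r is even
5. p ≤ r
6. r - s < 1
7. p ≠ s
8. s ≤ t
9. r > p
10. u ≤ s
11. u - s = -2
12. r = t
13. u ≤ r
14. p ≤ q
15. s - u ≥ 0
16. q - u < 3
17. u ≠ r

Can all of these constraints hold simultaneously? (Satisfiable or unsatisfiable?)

The assignment p = 1, q = 4, r = 4, s = 4, t = 4, u = 2 works:
  constraint 2 holds since r - q = 0.
  constraint 3 holds since p + t = 5.
The rest check out directly.

Satisfiable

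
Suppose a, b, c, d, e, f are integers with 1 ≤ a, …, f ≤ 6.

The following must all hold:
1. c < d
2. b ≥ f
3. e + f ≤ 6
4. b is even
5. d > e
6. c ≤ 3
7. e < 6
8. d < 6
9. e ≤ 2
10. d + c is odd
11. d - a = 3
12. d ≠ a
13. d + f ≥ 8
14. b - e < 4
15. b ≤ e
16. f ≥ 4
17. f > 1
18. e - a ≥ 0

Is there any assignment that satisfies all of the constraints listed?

From constraints 2 and 16: b ≥ f and f ≥ 4, so b ≥ 4. From constraints 9 and 15: b ≤ e and e ≤ 2, so b ≤ 2. But 2 < 4, so no value of b works.

Unsatisfiable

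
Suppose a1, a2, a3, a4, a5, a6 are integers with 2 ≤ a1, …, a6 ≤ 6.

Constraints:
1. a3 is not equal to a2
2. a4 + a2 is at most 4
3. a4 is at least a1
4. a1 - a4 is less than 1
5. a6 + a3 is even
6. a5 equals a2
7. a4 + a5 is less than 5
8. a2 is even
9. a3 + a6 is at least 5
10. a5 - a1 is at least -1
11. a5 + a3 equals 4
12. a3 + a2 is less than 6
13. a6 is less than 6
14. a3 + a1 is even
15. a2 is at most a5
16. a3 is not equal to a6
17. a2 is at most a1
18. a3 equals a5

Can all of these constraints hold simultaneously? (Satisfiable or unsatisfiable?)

From constraints 6 and 18, a3 = a5 = a2, so a3 = a2. But constraint 1 says a3 ≠ a2. Contradiction.

Unsatisfiable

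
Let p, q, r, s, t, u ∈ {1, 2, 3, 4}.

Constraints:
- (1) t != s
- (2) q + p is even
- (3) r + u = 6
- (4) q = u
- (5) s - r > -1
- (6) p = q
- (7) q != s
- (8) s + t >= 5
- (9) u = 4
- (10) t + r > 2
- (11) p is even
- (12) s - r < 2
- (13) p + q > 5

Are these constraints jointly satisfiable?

Satisfiable

Take p = 4, q = 4, r = 2, s = 2, t = 3, u = 4. Then constraint 3: r + u = 6; constraint 5: s - r = 0, and every other listed constraint is also met.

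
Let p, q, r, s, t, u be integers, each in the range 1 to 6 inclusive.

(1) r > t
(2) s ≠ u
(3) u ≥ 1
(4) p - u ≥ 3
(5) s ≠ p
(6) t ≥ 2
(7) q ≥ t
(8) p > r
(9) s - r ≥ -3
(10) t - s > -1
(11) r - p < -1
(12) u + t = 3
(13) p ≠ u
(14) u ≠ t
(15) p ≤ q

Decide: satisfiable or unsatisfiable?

Setting (p, q, r, s, t, u) = (5, 5, 3, 2, 2, 1) satisfies everything: constraint 4: p - u = 4; constraint 9: s - r = -1, and the others follow.

Satisfiable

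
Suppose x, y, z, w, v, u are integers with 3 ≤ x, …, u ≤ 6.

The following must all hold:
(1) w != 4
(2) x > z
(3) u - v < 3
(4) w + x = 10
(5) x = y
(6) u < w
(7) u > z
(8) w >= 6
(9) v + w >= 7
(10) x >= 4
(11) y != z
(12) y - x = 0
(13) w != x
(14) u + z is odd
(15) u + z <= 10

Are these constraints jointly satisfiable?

Satisfiable

Try x = 4, y = 4, z = 3, w = 6, v = 4, u = 4.
Check constraint 3: u - v = 0; constraint 4: w + x = 10; constraint 9: v + w = 10. The remaining constraints are straightforward to verify.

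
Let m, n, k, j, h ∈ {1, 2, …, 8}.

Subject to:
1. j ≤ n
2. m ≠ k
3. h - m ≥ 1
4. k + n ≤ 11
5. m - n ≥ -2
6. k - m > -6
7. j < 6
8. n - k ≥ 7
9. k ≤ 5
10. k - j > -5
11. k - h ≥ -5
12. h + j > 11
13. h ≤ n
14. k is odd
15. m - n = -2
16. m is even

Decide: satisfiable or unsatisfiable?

Unsatisfiable

Constraints 3, 5, 8, and 11 give k − h ≥ -5, h − m ≥ 1, m − n ≥ -2, n − k ≥ 7.
Adding all 4 inequalities: the left sides telescope to 0, and the right sides sum to (-5) + 1 + (-2) + 7 = 1. So 0 ≥ 1, which is false.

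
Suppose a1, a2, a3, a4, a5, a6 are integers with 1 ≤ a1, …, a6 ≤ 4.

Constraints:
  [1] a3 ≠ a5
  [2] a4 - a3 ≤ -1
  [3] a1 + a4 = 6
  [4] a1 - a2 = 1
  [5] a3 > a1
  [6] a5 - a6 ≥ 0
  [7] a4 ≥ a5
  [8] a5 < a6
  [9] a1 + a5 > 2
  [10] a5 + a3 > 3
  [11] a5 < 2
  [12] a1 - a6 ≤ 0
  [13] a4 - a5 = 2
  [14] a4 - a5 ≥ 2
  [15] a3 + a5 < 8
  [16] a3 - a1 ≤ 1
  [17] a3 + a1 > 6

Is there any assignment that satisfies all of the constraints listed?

Unsatisfiable

Constraints 2, 6, 12, 14, and 16 give a4 − a5 ≥ 2, a5 − a6 ≥ 0, a6 − a1 ≥ 0, a1 − a3 ≥ -1, a3 − a4 ≥ 1.
Adding all 5 inequalities: the left sides telescope to 0, and the right sides sum to 2 + 0 + 0 + (-1) + 1 = 2. So 0 ≥ 2, which is false.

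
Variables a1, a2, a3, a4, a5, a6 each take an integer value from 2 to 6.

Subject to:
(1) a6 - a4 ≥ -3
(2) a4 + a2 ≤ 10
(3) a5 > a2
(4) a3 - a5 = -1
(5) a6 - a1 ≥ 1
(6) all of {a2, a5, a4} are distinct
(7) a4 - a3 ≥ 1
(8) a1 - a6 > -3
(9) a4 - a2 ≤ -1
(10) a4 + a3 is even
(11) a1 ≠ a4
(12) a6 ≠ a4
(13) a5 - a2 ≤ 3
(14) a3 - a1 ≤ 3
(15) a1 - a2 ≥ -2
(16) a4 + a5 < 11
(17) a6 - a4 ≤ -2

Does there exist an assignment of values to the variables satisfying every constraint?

Unsatisfiable

Constraints 5, 9, 15, and 17 give a4 − a6 ≥ 2, a6 − a1 ≥ 1, a1 − a2 ≥ -2, a2 − a4 ≥ 1.
Adding all 4 inequalities: the left sides telescope to 0, and the right sides sum to 2 + 1 + (-2) + 1 = 2. So 0 ≥ 2, which is false.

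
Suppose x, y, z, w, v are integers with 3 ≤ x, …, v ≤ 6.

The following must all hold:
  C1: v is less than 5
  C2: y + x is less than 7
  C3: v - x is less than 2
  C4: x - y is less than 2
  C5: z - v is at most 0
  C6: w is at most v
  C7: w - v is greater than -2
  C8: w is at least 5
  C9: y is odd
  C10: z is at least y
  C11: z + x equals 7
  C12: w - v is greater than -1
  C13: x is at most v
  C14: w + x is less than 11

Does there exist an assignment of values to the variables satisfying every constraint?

From constraints 6 and 8: v ≥ w and w ≥ 5, so v ≥ 5. From constraint 1: v ≤ 4. But 4 < 5, so no value of v works.

Unsatisfiable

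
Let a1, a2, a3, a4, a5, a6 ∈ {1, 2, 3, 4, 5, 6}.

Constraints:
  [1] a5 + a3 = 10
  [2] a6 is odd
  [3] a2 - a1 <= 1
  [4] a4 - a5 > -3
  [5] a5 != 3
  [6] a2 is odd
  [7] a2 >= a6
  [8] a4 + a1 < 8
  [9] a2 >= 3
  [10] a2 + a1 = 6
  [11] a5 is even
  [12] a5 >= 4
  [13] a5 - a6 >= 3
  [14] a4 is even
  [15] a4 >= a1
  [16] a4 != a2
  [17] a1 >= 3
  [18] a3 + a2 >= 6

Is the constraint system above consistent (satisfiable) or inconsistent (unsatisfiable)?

Satisfiable

Take a1 = 3, a2 = 3, a3 = 4, a4 = 4, a5 = 6, a6 = 1. Then constraint 1: a5 + a3 = 10; constraint 3: a2 - a1 = 0, and every other listed constraint is also met.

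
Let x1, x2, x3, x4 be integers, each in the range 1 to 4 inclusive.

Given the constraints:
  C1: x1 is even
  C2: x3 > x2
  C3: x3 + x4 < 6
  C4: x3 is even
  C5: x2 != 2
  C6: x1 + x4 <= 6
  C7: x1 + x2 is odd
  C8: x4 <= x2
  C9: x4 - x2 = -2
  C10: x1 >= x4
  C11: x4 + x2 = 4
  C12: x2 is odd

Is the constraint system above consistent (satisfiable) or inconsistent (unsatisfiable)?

The assignment x1 = 4, x2 = 3, x3 = 4, x4 = 1 works:
  constraint 3 holds since x3 + x4 = 5.
  constraint 6 holds since x1 + x4 = 5.
The rest check out directly.

Satisfiable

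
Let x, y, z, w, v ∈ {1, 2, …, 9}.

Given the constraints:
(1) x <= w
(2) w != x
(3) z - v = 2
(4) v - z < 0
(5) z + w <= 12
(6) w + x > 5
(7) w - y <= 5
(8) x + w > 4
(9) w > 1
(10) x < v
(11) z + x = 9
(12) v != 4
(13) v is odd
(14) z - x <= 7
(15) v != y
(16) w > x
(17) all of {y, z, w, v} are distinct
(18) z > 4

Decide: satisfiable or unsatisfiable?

Setting (x, y, z, w, v) = (2, 1, 7, 4, 5) satisfies everything: constraint 3: z - v = 2; constraint 4: v - z = -2; constraint 5: z + w = 11, and the others follow.

Satisfiable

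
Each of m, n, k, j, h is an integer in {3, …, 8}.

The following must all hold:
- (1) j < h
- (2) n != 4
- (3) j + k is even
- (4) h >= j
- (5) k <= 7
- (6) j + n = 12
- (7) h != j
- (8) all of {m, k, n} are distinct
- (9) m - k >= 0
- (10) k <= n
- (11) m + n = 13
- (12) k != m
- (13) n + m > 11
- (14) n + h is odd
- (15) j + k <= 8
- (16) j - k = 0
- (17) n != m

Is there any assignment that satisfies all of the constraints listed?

One satisfying assignment is m = 5, n = 8, k = 4, j = 4, h = 5.
For the less obvious constraints — constraint 6: j + n = 12; constraint 9: m - k = 1; constraint 11: m + n = 13 — and the others hold by inspection.

Satisfiable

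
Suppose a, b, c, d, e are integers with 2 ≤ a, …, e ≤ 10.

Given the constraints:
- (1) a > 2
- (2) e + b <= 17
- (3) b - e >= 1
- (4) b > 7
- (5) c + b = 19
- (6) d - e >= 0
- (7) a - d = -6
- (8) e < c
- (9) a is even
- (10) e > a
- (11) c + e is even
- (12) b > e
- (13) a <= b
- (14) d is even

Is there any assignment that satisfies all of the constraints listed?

Satisfiable

Try a = 4, b = 9, c = 10, d = 10, e = 8.
Check constraint 2: e + b = 17; constraint 3: b - e = 1; constraint 5: c + b = 19. The remaining constraints are straightforward to verify.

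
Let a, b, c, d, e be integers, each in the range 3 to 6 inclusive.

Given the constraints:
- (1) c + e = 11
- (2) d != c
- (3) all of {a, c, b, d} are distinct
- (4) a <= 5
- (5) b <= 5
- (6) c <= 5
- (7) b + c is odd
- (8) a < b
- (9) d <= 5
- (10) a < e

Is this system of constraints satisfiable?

Constraints 4, 5, 6, and 9 confine each of a, c, b, d to the 3 values {3, …, 5} (the domain already gives each ≥ 3).
Constraint 3 requires all 4 of them to be distinct, but only 3 values are available — impossible by the pigeonhole principle.

Unsatisfiable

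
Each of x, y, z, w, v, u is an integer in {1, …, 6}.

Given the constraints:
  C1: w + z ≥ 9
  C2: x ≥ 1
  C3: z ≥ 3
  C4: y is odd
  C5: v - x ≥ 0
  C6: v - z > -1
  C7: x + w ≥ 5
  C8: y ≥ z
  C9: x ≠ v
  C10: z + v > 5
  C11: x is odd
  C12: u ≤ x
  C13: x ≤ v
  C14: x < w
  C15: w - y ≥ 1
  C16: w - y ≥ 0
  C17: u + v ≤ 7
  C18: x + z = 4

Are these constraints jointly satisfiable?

Setting (x, y, z, w, v, u) = (1, 3, 3, 6, 3, 1) satisfies everything: constraint 1: w + z = 9; constraint 5: v - x = 2; constraint 6: v - z = 0, and the others follow.

Satisfiable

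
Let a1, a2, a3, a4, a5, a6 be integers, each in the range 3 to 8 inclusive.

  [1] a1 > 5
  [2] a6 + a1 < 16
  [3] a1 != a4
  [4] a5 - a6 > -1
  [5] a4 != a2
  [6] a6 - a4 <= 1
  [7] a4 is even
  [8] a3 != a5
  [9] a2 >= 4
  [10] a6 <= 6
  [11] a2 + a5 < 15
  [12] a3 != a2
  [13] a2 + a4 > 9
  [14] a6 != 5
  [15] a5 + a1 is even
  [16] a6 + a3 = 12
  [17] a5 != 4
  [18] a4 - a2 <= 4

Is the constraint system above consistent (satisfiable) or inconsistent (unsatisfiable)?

Satisfiable

Setting (a1, a2, a3, a4, a5, a6) = (8, 5, 6, 6, 8, 6) satisfies everything: constraint 2: a6 + a1 = 14; constraint 4: a5 - a6 = 2; constraint 6: a6 - a4 = 0, and the others follow.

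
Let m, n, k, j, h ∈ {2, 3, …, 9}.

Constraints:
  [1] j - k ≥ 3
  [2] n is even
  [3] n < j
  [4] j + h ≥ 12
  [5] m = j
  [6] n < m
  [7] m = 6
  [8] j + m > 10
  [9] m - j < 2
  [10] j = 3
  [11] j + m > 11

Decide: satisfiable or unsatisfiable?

Constraint 7 fixes m = 6 and constraint 10 fixes j = 3, but constraint 5 requires m = j. Since 6 ≠ 3, contradiction.

Unsatisfiable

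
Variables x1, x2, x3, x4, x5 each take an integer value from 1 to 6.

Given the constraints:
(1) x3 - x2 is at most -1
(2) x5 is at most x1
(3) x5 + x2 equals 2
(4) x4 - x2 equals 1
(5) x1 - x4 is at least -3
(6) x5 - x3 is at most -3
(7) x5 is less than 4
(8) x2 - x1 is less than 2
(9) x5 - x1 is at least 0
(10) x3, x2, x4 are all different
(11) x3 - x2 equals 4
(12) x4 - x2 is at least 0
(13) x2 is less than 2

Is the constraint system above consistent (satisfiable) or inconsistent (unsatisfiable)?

Unsatisfiable

Constraints 1, 5, 6, 9, and 12 give x5 − x1 ≥ 0, x1 − x4 ≥ -3, x4 − x2 ≥ 0, x2 − x3 ≥ 1, x3 − x5 ≥ 3.
Adding all 5 inequalities: the left sides telescope to 0, and the right sides sum to 0 + (-3) + 0 + 1 + 3 = 1. So 0 ≥ 1, which is false.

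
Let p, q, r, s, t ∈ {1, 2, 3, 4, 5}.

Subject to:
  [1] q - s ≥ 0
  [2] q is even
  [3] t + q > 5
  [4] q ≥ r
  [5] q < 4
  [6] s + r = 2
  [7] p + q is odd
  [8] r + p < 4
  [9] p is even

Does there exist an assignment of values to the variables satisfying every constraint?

Constraint 9 makes p even and constraint 2 makes q even, so p + q must be even. Constraint 7 says p + q is odd — contradiction.

Unsatisfiable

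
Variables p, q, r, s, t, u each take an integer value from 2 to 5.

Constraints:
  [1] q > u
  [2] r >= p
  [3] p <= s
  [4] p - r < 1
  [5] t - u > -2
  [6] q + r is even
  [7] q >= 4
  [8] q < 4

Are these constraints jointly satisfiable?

Unsatisfiable

From constraint 7: q ≥ 4. From constraint 8: q ≤ 3. But 3 < 4, so no value of q works.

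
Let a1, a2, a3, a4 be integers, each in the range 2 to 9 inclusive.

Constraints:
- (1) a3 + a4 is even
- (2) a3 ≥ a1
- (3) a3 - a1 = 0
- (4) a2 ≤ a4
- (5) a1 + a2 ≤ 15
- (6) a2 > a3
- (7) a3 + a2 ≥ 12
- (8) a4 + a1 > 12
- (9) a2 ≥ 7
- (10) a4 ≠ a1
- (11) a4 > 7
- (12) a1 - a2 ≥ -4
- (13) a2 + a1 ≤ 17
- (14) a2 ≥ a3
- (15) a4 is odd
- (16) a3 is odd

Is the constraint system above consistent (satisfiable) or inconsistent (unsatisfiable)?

Try a1 = 5, a2 = 9, a3 = 5, a4 = 9.
Check constraint 3: a3 - a1 = 0; constraint 5: a1 + a2 = 14; constraint 7: a3 + a2 = 14. The remaining constraints are straightforward to verify.

Satisfiable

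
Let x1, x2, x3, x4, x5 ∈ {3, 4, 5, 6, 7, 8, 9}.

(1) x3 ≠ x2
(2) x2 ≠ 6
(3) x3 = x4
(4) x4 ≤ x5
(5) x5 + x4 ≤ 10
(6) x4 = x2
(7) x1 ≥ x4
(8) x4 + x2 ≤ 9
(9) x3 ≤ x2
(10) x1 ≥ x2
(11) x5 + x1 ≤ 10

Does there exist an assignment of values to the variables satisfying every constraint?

Unsatisfiable

From constraints 3 and 6, x3 = x4 = x2, so x3 = x2. But constraint 1 says x3 ≠ x2. Contradiction.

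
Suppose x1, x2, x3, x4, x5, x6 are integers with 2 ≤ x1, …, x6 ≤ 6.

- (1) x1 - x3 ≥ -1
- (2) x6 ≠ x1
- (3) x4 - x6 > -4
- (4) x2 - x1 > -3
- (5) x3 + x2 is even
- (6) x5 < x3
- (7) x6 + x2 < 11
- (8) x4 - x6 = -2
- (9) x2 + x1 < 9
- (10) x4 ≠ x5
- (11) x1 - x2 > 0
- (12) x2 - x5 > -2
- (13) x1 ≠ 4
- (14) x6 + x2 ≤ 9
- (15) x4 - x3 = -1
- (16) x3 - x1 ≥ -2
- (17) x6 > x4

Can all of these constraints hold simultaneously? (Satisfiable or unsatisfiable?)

Setting (x1, x2, x3, x4, x5, x6) = (5, 3, 5, 4, 3, 6) satisfies everything: constraint 1: x1 - x3 = 0; constraint 3: x4 - x6 = -2; constraint 4: x2 - x1 = -2, and the others follow.

Satisfiable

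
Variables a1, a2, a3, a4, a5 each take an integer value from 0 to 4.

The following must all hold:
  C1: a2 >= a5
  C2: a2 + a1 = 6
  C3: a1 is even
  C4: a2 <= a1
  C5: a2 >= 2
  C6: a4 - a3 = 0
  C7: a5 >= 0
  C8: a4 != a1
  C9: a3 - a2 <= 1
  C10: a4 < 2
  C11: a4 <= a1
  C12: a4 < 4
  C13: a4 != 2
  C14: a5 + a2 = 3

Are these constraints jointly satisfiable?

Satisfiable

Take a1 = 4, a2 = 2, a3 = 0, a4 = 0, a5 = 1. Then constraint 2: a2 + a1 = 6; constraint 6: a4 - a3 = 0; constraint 9: a3 - a2 = -2, and every other listed constraint is also met.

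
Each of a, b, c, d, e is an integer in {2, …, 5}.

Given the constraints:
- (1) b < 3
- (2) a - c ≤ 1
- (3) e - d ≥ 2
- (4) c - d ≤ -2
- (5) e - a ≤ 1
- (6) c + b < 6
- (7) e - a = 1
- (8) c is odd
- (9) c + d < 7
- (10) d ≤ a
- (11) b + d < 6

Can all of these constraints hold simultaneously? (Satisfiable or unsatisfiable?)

Unsatisfiable

Constraints 2, 3, 4, and 5 give c − a ≥ -1, a − e ≥ -1, e − d ≥ 2, d − c ≥ 2.
Adding all 4 inequalities: the left sides telescope to 0, and the right sides sum to (-1) + (-1) + 2 + 2 = 2. So 0 ≥ 2, which is false.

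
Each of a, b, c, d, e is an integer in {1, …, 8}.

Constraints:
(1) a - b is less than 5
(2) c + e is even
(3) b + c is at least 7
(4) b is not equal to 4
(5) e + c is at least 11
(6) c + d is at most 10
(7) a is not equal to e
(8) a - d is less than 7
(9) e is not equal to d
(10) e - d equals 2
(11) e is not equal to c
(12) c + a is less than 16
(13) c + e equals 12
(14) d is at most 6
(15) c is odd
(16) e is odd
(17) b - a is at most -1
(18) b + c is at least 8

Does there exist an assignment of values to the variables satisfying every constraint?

Satisfiable

Try a = 7, b = 3, c = 7, d = 3, e = 5.
Check constraint 1: a - b = 4; constraint 3: b + c = 10. The remaining constraints are straightforward to verify.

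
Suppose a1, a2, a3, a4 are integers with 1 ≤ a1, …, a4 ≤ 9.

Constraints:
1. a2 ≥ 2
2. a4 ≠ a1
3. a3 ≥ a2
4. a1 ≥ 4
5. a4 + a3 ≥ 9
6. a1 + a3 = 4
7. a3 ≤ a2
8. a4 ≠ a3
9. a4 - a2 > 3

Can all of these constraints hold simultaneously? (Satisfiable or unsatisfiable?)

From constraint 4: a1 ≥ 4. From constraints 1 and 3: a3 ≥ a2 ≥ 2. Hence a1 + a3 ≥ 6. But constraint 6 requires a1 + a3 = 4, and 4 < 6. Contradiction.

Unsatisfiable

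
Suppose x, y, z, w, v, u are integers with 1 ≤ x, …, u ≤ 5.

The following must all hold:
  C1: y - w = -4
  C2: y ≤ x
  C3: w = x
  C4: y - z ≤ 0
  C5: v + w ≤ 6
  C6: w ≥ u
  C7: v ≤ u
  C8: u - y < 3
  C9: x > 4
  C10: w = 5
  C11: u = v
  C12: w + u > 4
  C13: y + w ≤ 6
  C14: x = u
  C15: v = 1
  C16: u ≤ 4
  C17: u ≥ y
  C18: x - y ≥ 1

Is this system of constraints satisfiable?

Constraint 10 fixes w = 5 and constraint 15 fixes v = 1. Constraints 3, 11, and 14 give w = x = u = v, so w = v. But 5 ≠ 1 — contradiction.

Unsatisfiable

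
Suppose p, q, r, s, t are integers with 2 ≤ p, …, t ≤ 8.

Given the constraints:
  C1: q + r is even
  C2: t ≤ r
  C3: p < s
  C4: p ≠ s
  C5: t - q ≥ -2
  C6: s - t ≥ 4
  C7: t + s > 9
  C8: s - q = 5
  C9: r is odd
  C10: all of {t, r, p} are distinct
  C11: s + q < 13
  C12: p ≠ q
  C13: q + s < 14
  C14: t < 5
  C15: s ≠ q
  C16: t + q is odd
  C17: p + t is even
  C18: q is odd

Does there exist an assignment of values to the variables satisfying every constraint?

Setting (p, q, r, s, t) = (4, 3, 7, 8, 2) satisfies everything: constraint 5: t - q = -1; constraint 6: s - t = 6; constraint 7: t + s = 10, and the others follow.

Satisfiable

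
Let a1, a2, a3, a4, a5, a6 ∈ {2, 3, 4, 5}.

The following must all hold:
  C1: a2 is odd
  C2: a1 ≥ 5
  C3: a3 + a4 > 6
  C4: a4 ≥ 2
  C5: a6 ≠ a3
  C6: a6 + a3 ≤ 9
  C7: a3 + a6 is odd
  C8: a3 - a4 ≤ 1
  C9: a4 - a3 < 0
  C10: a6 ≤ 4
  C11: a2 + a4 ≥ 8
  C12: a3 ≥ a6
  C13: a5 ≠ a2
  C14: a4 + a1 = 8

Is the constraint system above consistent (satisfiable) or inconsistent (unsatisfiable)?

Satisfiable

Try a1 = 5, a2 = 5, a3 = 4, a4 = 3, a5 = 3, a6 = 3.
Check constraint 3: a3 + a4 = 7; constraint 6: a6 + a3 = 7. The remaining constraints are straightforward to verify.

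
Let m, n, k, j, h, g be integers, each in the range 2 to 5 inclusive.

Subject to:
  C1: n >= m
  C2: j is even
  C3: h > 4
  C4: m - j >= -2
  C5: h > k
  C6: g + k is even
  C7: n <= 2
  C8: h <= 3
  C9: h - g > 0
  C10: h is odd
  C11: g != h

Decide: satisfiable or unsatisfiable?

From constraint 3: h ≥ 5. From constraint 8: h ≤ 3. But 3 < 5, so no value of h works.

Unsatisfiable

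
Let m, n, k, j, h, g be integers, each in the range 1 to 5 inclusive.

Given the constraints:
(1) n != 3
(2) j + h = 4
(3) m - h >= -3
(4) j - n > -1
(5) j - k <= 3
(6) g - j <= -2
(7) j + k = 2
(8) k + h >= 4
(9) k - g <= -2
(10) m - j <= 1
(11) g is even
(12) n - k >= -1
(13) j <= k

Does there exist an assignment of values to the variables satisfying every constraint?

Unsatisfiable

Constraints 5, 6, and 9 give g − k ≥ 2, k − j ≥ -3, j − g ≥ 2.
Adding all 3 inequalities: the left sides telescope to 0, and the right sides sum to 2 + (-3) + 2 = 1. So 0 ≥ 1, which is false.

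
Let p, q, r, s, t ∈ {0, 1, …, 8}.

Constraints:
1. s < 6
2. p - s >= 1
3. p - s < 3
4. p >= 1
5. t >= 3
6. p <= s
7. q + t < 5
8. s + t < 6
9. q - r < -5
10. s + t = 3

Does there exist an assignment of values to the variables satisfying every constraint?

From constraints 4 and 6: s ≥ p ≥ 1. From constraint 5: t ≥ 3. Hence s + t ≥ 4. But constraint 10 requires s + t = 3, and 3 < 4. Contradiction.

Unsatisfiable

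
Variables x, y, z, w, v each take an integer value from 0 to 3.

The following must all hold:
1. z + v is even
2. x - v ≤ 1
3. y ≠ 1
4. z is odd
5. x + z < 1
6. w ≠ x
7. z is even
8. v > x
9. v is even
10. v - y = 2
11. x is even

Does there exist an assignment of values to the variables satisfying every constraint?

Unsatisfiable

Constraint 4 makes z odd and constraint 9 makes v even, so z + v must be odd. Constraint 1 says z + v is even — contradiction.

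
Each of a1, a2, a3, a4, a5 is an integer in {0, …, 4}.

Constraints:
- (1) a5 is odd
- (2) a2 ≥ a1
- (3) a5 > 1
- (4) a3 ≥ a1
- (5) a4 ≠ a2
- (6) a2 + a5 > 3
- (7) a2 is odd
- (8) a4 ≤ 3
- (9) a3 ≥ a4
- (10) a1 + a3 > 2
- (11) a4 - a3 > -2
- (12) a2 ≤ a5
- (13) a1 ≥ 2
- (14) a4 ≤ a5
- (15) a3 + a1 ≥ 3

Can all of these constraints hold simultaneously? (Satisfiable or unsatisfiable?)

Satisfiable

The assignment a1 = 2, a2 = 3, a3 = 2, a4 = 1, a5 = 3 works:
  constraint 6 holds since a2 + a5 = 6.
  constraint 10 holds since a1 + a3 = 4.
The rest check out directly.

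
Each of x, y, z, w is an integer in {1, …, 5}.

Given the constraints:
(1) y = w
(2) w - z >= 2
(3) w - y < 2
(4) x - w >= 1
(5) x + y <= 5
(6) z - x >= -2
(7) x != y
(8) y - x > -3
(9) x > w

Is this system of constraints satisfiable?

Constraints 2, 4, and 6 give z − x ≥ -2, x − w ≥ 1, w − z ≥ 2.
Adding all 3 inequalities: the left sides telescope to 0, and the right sides sum to (-2) + 1 + 2 = 1. So 0 ≥ 1, which is false.

Unsatisfiable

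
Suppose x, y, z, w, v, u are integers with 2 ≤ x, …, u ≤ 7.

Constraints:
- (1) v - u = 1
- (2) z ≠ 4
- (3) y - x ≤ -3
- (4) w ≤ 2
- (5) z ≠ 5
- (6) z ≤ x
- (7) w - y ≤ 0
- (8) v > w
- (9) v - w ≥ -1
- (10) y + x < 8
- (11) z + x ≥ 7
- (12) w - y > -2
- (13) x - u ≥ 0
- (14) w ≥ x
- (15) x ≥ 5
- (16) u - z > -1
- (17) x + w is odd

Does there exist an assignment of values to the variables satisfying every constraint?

From constraints 14 and 15: w ≥ x and x ≥ 5, so w ≥ 5. From constraint 4: w ≤ 2. But 2 < 5, so no value of w works.

Unsatisfiable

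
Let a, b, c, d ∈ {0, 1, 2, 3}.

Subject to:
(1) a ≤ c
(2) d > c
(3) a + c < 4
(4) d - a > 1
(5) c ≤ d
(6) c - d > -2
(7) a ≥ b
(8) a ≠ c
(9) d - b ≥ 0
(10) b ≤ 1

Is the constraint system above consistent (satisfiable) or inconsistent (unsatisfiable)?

Take a = 0, b = 0, c = 2, d = 3. Then constraint 3: a + c = 2; constraint 4: d - a = 3; constraint 6: c - d = -1, and every other listed constraint is also met.

Satisfiable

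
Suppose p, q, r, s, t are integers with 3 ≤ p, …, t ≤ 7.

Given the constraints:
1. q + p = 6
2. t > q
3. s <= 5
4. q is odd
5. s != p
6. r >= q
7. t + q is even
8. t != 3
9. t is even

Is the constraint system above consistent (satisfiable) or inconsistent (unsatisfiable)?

Unsatisfiable

Constraint 9 makes t even and constraint 4 makes q odd, so t + q must be odd. Constraint 7 says t + q is even — contradiction.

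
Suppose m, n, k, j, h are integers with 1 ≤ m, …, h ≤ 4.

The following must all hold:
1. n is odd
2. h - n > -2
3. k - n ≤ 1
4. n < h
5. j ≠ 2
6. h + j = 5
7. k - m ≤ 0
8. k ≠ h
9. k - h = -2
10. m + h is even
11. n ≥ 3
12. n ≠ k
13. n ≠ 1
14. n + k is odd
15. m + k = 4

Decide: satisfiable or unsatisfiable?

The assignment m = 2, n = 3, k = 2, j = 1, h = 4 works:
  constraint 2 holds since h - n = 1.
  constraint 3 holds since k - n = -1.
  constraint 6 holds since h + j = 5.
The rest check out directly.

Satisfiable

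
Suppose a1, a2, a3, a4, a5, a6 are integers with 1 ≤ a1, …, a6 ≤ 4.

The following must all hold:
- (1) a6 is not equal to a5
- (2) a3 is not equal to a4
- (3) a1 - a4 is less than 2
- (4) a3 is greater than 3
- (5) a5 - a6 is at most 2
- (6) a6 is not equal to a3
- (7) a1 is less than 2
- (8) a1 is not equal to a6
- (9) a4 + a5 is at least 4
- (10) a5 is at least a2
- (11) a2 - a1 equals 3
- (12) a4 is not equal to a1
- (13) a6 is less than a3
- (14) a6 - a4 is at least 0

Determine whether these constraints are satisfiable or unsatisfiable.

One satisfying assignment is a1 = 1, a2 = 4, a3 = 4, a4 = 2, a5 = 4, a6 = 3.
For the less obvious constraints — constraint 3: a1 - a4 = -1; constraint 5: a5 - a6 = 1; constraint 9: a4 + a5 = 6 — and the others hold by inspection.

Satisfiable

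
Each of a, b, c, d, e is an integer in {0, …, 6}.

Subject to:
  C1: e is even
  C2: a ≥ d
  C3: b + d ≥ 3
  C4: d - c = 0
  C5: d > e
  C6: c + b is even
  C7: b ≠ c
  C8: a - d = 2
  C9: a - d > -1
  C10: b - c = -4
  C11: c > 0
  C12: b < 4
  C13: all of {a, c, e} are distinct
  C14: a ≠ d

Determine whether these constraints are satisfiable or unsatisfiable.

Satisfiable

Take a = 6, b = 0, c = 4, d = 4, e = 0. Then constraint 3: b + d = 4; constraint 4: d - c = 0; constraint 8: a - d = 2, and every other listed constraint is also met.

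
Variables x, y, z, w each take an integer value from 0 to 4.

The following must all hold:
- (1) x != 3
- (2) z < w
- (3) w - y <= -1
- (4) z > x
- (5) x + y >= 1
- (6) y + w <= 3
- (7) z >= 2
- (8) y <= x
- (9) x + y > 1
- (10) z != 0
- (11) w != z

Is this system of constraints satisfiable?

Constraints 2, 3, 4, and 8 give w < y, y ≤ x, x < z, z < w. Chaining: w < y ≤ x < z < w, which forces w < w — impossible.

Unsatisfiable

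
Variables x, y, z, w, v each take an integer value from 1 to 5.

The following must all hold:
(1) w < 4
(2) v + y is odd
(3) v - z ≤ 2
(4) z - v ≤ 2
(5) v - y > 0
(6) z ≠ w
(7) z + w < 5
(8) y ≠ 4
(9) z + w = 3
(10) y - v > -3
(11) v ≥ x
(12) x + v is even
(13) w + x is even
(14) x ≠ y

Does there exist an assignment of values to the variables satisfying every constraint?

Satisfiable

Setting (x, y, z, w, v) = (3, 2, 2, 1, 3) satisfies everything: constraint 3: v - z = 1; constraint 4: z - v = -1, and the others follow.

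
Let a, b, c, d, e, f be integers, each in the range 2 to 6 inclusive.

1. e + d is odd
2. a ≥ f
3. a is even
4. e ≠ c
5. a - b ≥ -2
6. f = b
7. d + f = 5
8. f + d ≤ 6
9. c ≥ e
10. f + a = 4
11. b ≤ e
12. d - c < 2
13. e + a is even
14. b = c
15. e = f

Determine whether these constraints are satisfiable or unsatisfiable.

From constraints 6, 14, and 15, e = f = b = c, so e = c. But constraint 4 says e ≠ c. Contradiction.

Unsatisfiable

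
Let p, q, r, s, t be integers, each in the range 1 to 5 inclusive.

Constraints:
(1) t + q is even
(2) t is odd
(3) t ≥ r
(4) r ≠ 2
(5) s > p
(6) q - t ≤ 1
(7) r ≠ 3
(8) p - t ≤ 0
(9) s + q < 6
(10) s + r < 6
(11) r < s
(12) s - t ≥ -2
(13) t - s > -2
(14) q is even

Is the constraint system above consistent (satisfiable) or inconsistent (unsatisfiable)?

Constraint 2 makes t odd and constraint 14 makes q even, so t + q must be odd. Constraint 1 says t + q is even — contradiction.

Unsatisfiable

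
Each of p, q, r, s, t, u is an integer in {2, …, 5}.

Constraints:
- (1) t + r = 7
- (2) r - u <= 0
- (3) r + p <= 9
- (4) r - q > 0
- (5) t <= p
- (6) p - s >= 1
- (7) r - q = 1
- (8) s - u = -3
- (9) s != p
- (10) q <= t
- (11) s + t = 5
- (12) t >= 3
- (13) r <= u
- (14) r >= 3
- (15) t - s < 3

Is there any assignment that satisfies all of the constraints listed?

Satisfiable

Setting (p, q, r, s, t, u) = (4, 3, 4, 2, 3, 5) satisfies everything: constraint 1: t + r = 7; constraint 2: r - u = -1, and the others follow.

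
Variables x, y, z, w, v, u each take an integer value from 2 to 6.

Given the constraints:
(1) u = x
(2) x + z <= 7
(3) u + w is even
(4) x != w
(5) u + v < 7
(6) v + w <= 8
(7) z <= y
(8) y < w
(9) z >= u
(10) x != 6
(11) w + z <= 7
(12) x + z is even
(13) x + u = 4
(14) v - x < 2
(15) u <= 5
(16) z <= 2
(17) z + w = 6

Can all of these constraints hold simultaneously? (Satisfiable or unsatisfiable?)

Satisfiable

One satisfying assignment is x = 2, y = 2, z = 2, w = 4, v = 2, u = 2.
For the less obvious constraints — constraint 2: x + z = 4; constraint 5: u + v = 4 — and the others hold by inspection.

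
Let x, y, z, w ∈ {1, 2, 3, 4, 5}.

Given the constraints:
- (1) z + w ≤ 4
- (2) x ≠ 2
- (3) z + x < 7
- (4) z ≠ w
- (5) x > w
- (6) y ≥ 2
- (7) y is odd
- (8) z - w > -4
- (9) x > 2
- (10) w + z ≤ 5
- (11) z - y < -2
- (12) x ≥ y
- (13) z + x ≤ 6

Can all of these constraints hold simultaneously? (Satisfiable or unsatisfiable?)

Setting (x, y, z, w) = (5, 5, 1, 2) satisfies everything: constraint 1: z + w = 3; constraint 3: z + x = 6; constraint 8: z - w = -1, and the others follow.

Satisfiable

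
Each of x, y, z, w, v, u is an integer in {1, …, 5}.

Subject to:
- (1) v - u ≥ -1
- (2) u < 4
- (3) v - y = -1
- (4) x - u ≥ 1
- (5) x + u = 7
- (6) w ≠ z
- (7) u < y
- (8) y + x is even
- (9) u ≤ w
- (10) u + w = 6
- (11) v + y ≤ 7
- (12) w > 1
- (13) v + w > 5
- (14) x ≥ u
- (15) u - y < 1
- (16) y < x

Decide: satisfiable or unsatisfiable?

Try x = 5, y = 3, z = 2, w = 4, v = 2, u = 2.
Check constraint 1: v - u = 0; constraint 3: v - y = -1. The remaining constraints are straightforward to verify.

Satisfiable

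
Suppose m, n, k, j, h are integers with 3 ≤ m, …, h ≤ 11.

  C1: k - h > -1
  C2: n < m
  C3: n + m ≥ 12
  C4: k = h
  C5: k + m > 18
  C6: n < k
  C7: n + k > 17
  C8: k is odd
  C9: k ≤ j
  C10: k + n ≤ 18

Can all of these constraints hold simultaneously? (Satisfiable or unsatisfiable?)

Take m = 8, n = 7, k = 11, j = 11, h = 11. Then constraint 1: k - h = 0; constraint 3: n + m = 15, and every other listed constraint is also met.

Satisfiable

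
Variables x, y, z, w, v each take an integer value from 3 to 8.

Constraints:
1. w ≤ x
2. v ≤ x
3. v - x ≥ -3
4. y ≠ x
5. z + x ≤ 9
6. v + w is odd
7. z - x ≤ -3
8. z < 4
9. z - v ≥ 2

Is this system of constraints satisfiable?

Unsatisfiable

Constraints 3, 7, and 9 give z − v ≥ 2, v − x ≥ -3, x − z ≥ 3.
Adding all 3 inequalities: the left sides telescope to 0, and the right sides sum to 2 + (-3) + 3 = 2. So 0 ≥ 2, which is false.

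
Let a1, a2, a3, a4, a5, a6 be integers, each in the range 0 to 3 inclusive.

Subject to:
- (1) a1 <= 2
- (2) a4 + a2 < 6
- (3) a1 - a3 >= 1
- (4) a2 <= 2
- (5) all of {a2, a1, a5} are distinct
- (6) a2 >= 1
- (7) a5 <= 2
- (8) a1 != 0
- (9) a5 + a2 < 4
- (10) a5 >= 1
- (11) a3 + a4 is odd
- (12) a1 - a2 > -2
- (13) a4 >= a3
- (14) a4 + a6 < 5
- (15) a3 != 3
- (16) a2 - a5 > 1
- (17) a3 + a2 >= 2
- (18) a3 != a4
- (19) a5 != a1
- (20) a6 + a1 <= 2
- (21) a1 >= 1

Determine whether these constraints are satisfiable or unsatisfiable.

Constraints 1, 4, 6, 7, 10, and 21 confine each of a2, a1, a5 to the 2 values {1, 2}.
Constraint 5 requires all 3 of them to be distinct, but only 2 values are available — impossible by the pigeonhole principle.

Unsatisfiable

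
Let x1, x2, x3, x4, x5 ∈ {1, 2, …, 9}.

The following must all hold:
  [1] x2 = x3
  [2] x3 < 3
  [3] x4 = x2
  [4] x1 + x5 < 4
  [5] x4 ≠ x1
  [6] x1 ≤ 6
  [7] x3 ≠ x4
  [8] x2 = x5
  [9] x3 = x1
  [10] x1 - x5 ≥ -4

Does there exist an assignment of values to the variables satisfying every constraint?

Unsatisfiable

From constraints 1, 3, and 9, x4 = x2 = x3 = x1, so x4 = x1. But constraint 5 says x4 ≠ x1. Contradiction.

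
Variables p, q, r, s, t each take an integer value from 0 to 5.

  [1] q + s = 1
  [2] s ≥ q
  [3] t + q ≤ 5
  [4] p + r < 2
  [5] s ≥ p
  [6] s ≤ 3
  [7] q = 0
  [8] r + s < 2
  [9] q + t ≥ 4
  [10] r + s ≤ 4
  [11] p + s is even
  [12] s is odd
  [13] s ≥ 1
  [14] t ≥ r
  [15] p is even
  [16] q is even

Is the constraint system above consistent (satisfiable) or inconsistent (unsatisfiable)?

Unsatisfiable

Constraint 15 makes p even and constraint 12 makes s odd, so p + s must be odd. Constraint 11 says p + s is even — contradiction.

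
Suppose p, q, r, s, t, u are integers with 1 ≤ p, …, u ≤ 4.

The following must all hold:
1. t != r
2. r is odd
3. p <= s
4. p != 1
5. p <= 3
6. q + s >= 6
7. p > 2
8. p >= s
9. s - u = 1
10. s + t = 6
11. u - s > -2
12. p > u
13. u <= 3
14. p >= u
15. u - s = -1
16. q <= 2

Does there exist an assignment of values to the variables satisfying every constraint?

Unsatisfiable

From constraint 16: q ≤ 2. From constraints 5 and 8: s ≤ p ≤ 3. Hence q + s ≤ 5. But constraint 6 requires q + s ≥ 6, and 6 > 5. Contradiction.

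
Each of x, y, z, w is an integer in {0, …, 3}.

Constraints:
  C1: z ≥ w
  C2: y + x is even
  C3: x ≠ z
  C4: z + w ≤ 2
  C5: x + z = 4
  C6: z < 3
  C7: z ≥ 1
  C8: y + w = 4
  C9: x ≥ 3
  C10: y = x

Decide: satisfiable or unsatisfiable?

Satisfiable

One satisfying assignment is x = 3, y = 3, z = 1, w = 1.
For the less obvious constraints — constraint 4: z + w = 2; constraint 5: x + z = 4; constraint 8: y + w = 4 — and the others hold by inspection.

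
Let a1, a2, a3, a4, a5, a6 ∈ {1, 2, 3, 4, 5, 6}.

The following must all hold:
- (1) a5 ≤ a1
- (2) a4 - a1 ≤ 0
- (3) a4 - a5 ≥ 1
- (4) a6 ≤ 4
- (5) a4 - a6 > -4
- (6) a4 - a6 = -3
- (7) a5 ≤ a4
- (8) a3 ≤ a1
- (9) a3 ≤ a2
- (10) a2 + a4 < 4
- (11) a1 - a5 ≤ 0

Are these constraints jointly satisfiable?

Unsatisfiable

Constraints 2, 3, and 11 give a5 − a1 ≥ 0, a1 − a4 ≥ 0, a4 − a5 ≥ 1.
Adding all 3 inequalities: the left sides telescope to 0, and the right sides sum to 0 + 0 + 1 = 1. So 0 ≥ 1, which is false.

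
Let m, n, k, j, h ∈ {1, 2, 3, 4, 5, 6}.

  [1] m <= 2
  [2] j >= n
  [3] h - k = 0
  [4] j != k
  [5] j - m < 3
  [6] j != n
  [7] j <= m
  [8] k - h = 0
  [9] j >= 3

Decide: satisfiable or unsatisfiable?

Unsatisfiable

From constraints 7 and 9: m ≥ j and j ≥ 3, so m ≥ 3. From constraint 1: m ≤ 2. But 2 < 3, so no value of m works.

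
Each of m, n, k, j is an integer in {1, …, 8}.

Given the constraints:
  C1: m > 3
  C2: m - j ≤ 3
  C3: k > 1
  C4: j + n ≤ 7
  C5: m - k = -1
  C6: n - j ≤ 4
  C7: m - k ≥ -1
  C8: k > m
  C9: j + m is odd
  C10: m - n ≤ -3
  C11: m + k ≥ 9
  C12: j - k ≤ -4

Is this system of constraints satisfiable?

Unsatisfiable

Constraints 6, 7, 10, and 12 give n − m ≥ 3, m − k ≥ -1, k − j ≥ 4, j − n ≥ -4.
Adding all 4 inequalities: the left sides telescope to 0, and the right sides sum to 3 + (-1) + 4 + (-4) = 2. So 0 ≥ 2, which is false.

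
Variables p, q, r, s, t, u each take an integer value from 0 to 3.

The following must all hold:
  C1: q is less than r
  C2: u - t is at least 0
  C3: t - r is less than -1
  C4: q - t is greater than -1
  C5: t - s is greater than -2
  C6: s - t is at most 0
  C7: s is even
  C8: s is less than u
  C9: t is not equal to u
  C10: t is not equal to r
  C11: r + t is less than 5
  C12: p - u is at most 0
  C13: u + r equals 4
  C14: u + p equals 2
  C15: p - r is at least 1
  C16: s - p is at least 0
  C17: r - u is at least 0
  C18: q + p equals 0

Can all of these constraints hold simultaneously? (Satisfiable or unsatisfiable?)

Unsatisfiable

Constraints 2, 6, 15, 16, and 17 give t − s ≥ 0, s − p ≥ 0, p − r ≥ 1, r − u ≥ 0, u − t ≥ 0.
Adding all 5 inequalities: the left sides telescope to 0, and the right sides sum to 0 + 0 + 1 + 0 + 0 = 1. So 0 ≥ 1, which is false.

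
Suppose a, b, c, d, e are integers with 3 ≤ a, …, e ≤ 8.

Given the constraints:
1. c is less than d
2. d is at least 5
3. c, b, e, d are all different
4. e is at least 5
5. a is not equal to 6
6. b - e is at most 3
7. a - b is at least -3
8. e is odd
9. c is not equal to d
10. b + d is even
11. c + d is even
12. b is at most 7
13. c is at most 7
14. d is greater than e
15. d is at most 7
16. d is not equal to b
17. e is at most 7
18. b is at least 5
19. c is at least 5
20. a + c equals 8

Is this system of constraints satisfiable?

Constraints 2, 4, 12, 13, 15, 17, 18, and 19 confine each of c, b, e, d to the 3 values {5, …, 7}.
Constraint 3 requires all 4 of them to be distinct, but only 3 values are available — impossible by the pigeonhole principle.

Unsatisfiable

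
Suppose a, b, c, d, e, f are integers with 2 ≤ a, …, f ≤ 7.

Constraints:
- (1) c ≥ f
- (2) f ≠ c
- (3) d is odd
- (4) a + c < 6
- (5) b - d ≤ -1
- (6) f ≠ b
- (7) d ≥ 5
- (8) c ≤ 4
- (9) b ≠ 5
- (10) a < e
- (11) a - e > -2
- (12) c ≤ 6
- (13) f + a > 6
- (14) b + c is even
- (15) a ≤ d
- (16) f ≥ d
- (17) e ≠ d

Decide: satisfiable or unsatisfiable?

From constraints 7 and 16: f ≥ d and d ≥ 5, so f ≥ 5. From constraints 1 and 8: f ≤ c and c ≤ 4, so f ≤ 4. But 4 < 5, so no value of f works.

Unsatisfiable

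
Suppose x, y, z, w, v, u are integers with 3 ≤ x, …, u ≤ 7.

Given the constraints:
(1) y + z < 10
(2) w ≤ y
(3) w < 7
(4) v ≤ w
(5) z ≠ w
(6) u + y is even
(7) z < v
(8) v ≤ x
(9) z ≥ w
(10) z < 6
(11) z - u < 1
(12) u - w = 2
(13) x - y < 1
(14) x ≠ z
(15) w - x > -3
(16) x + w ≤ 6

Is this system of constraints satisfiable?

Constraints 4, 7, and 9 give w ≤ z, z < v, v ≤ w. Chaining: w ≤ z < v ≤ w, which forces w < w — impossible.

Unsatisfiable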